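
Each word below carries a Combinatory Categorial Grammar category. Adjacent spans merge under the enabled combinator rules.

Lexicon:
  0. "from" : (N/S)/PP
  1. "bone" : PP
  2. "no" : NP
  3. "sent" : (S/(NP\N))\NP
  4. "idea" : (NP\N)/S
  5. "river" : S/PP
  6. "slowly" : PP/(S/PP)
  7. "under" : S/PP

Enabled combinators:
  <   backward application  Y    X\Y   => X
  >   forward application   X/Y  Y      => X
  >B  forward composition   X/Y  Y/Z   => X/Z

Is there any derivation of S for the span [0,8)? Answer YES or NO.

(N/S)/PP PP NP (S/(NP\N))\NP (NP\N)/S S/PP PP/(S/PP) S/PP
CKY chart[0,8] = {N}; S ∉ chart

NO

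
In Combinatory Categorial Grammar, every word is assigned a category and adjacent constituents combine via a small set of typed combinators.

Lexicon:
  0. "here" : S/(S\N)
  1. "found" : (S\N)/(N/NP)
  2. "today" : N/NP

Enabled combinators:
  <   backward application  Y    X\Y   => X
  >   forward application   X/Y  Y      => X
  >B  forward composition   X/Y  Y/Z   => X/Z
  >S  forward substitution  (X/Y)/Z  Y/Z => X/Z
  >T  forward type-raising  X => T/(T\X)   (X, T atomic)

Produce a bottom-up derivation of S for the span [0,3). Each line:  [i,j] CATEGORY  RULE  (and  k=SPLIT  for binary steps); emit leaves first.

[0,3] S   >
  [0,1] "here" : S/(S\N)
  [1,3] S\N   >
    [1,2] "found" : (S\N)/(N/NP)
    [2,3] "today" : N/NP

[0,1] S/(S\N)  lex  "here"
[1,2] (S\N)/(N/NP)  lex  "found"
[2,3] N/NP  lex  "today"
[1,3] S\N  >  k=2
[0,3] S  >  k=1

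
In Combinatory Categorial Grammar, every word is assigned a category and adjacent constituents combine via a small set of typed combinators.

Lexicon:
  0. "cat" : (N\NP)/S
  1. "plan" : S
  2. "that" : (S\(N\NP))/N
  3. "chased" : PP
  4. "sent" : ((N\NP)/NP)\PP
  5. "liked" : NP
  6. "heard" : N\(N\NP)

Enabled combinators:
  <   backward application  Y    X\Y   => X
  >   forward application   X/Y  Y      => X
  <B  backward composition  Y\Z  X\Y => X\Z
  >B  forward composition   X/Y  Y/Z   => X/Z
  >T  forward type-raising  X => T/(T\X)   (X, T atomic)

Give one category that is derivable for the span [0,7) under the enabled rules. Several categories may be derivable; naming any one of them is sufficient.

[0,7] S   <
  [0,2] N\NP   >
    [0,1] "cat" : (N\NP)/S
    [1,2] "plan" : S
  [2,7] S\(N\NP)   >
    [2,3] "that" : (S\(N\NP))/N
    [3,7] N   <
      [3,6] N\NP   >
        [3,5] (N\NP)/NP   <
          [3,4] "chased" : PP
          [4,5] "sent" : ((N\NP)/NP)\PP
        [5,6] "liked" : NP
      [6,7] "heard" : N\(N\NP)

S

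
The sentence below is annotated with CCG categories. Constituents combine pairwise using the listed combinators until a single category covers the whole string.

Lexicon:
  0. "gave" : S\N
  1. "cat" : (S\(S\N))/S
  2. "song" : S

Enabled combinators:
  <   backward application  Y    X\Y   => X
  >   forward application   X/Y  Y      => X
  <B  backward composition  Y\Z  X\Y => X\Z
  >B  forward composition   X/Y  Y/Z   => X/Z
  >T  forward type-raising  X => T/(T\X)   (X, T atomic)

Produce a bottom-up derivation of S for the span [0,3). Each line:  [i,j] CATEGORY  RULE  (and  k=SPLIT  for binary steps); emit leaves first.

[0,3] S   <
  [0,1] "gave" : S\N
  [1,3] S\(S\N)   >
    [1,2] "cat" : (S\(S\N))/S
    [2,3] "song" : S

[0,1] S\N  lex  "gave"
[1,2] (S\(S\N))/S  lex  "cat"
[2,3] S  lex  "song"
[1,3] S\(S\N)  >  k=2
[0,3] S  <  k=1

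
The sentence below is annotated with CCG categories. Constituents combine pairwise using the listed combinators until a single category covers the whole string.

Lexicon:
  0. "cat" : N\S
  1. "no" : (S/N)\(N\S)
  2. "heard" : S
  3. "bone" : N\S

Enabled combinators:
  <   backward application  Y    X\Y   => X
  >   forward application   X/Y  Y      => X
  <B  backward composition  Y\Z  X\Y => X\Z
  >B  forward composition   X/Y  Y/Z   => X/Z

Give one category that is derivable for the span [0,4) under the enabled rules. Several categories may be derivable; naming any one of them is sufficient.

S

[0,4] S   >
  [0,2] S/N   <
    [0,1] "cat" : N\S
    [1,2] "no" : (S/N)\(N\S)
  [2,4] N   <
    [2,3] "heard" : S
    [3,4] "bone" : N\S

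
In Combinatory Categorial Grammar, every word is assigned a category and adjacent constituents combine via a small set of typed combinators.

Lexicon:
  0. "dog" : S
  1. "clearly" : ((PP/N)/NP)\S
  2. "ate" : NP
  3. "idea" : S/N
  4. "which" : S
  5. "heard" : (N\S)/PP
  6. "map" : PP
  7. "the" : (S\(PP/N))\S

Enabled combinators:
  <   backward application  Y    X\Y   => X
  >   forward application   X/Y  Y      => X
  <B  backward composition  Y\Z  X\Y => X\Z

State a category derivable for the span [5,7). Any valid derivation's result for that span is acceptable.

N\S

[0,8] S   <
  [0,3] PP/N   >
    [0,2] (PP/N)/NP   <
      [0,1] "dog" : S
      [1,2] "clearly" : ((PP/N)/NP)\S
    [2,3] "ate" : NP
  [3,8] S\(PP/N)   <
    [3,7] S   >
      [3,4] "idea" : S/N
      [4,7] N   <
        [4,5] "which" : S
        [5,7] N\S   >
          [5,6] "heard" : (N\S)/PP
          [6,7] "map" : PP
    [7,8] "the" : (S\(PP/N))\S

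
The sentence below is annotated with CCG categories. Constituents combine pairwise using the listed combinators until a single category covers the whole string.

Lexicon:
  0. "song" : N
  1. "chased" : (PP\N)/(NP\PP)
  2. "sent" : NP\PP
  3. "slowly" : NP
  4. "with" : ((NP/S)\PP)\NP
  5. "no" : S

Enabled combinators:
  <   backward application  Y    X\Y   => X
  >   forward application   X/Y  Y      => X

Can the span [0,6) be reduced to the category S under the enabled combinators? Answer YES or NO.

N (PP\N)/(NP\PP) NP\PP NP ((NP/S)\PP)\NP S
CKY chart[0,6] = {NP}; S ∉ chart

NO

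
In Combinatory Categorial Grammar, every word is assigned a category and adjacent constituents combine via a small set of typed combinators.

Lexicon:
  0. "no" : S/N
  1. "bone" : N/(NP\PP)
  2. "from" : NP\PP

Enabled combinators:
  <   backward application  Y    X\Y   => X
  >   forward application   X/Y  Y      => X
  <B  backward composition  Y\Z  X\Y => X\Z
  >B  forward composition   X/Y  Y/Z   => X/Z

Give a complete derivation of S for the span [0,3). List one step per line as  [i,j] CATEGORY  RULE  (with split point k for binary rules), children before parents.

[0,3] S   >
  [0,1] "no" : S/N
  [1,3] N   >
    [1,2] "bone" : N/(NP\PP)
    [2,3] "from" : NP\PP

[0,1] S/N  lex  "no"
[1,2] N/(NP\PP)  lex  "bone"
[2,3] NP\PP  lex  "from"
[1,3] N  >  k=2
[0,3] S  >  k=1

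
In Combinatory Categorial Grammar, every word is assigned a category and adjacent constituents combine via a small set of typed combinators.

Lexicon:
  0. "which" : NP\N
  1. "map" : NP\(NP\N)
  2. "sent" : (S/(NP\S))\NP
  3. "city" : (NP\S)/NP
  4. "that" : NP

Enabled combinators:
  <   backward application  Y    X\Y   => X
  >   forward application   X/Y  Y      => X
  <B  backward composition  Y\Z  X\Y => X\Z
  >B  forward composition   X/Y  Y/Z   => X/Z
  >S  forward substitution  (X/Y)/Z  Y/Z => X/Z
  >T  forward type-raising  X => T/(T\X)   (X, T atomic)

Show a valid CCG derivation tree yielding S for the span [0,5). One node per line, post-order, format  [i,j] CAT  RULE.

[0,1] NP\N  lex  "which"
[1,2] NP\(NP\N)  lex  "map"
[0,2] NP  <  k=1
[2,3] (S/(NP\S))\NP  lex  "sent"
[0,3] S/(NP\S)  <  k=2
[3,4] (NP\S)/NP  lex  "city"
[4,5] NP  lex  "that"
[3,5] NP\S  >  k=4
[0,5] S  >  k=3

[0,5] S   >
  [0,3] S/(NP\S)   <
    [0,2] NP   <
      [0,1] "which" : NP\N
      [1,2] "map" : NP\(NP\N)
    [2,3] "sent" : (S/(NP\S))\NP
  [3,5] NP\S   >
    [3,4] "city" : (NP\S)/NP
    [4,5] "that" : NP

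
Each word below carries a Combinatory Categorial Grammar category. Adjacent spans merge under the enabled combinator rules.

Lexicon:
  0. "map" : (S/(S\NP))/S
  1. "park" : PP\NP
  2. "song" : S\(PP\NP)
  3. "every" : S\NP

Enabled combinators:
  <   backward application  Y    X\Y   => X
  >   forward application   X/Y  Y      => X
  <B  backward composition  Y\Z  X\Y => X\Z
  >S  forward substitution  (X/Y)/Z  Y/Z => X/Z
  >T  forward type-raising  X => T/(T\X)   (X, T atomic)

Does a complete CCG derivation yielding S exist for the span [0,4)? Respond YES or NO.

[0,4] S   >
  [0,3] S/(S\NP)   >
    [0,1] "map" : (S/(S\NP))/S
    [1,3] S   <
      [1,2] "park" : PP\NP
      [2,3] "song" : S\(PP\NP)
  [3,4] "every" : S\NP

YES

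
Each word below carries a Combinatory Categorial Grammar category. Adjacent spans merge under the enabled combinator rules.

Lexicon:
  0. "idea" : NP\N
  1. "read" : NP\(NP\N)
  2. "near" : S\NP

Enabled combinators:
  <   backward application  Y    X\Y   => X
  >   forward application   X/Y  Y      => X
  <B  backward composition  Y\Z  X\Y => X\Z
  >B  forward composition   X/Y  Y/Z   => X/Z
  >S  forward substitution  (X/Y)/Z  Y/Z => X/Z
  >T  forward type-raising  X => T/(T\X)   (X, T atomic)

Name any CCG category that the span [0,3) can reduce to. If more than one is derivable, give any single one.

S

[0,3] S   <
  [0,2] NP   <
    [0,1] "idea" : NP\N
    [1,2] "read" : NP\(NP\N)
  [2,3] "near" : S\NP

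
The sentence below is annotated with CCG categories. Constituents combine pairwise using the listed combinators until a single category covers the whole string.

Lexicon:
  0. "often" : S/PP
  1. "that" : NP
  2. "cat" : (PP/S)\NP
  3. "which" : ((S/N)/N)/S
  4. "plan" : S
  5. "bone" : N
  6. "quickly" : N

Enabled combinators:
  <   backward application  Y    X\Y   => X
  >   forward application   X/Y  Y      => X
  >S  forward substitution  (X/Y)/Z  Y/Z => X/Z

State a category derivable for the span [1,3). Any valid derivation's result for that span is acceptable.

[0,7] S   >
  [0,1] "often" : S/PP
  [1,7] PP   >
    [1,3] PP/S   <
      [1,2] "that" : NP
      [2,3] "cat" : (PP/S)\NP
    [3,7] S   >
      [3,6] S/N   >
        [3,5] (S/N)/N   >
          [3,4] "which" : ((S/N)/N)/S
          [4,5] "plan" : S
        [5,6] "bone" : N
      [6,7] "quickly" : N

PP/S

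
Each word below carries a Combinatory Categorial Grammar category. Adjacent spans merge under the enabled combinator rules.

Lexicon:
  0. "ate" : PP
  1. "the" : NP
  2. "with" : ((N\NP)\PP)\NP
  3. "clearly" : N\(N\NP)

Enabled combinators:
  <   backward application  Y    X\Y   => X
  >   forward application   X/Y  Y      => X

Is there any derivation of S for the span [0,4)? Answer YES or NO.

NO

PP NP ((N\NP)\PP)\NP N\(N\NP)
CKY chart[0,4] = {N}; S ∉ chart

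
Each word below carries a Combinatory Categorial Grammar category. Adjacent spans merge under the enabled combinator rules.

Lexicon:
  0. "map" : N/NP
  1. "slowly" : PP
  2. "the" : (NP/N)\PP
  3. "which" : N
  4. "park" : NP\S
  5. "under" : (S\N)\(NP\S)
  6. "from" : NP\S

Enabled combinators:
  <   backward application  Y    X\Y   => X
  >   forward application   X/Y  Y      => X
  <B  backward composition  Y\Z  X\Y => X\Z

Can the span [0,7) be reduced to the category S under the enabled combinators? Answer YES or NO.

NO

N/NP PP (NP/N)\PP N NP\S (S\N)\(NP\S) NP\S
CKY chart[0,7] = {NP}; S ∉ chart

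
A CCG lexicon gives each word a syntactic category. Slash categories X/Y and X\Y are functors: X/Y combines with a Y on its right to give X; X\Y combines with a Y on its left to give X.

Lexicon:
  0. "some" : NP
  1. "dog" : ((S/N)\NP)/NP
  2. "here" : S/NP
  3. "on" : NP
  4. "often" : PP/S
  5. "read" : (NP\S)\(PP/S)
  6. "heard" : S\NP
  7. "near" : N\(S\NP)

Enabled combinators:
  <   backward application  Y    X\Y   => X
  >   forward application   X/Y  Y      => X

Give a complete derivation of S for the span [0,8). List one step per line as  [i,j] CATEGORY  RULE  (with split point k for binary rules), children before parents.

[0,8] S   >
  [0,6] S/N   <
    [0,1] "some" : NP
    [1,6] (S/N)\NP   >
      [1,2] "dog" : ((S/N)\NP)/NP
      [2,6] NP   <
        [2,4] S   >
          [2,3] "here" : S/NP
          [3,4] "on" : NP
        [4,6] NP\S   <
          [4,5] "often" : PP/S
          [5,6] "read" : (NP\S)\(PP/S)
  [6,8] N   <
    [6,7] "heard" : S\NP
    [7,8] "near" : N\(S\NP)

[0,1] NP  lex  "some"
[1,2] ((S/N)\NP)/NP  lex  "dog"
[2,3] S/NP  lex  "here"
[3,4] NP  lex  "on"
[2,4] S  >  k=3
[4,5] PP/S  lex  "often"
[5,6] (NP\S)\(PP/S)  lex  "read"
[4,6] NP\S  <  k=5
[2,6] NP  <  k=4
[1,6] (S/N)\NP  >  k=2
[0,6] S/N  <  k=1
[6,7] S\NP  lex  "heard"
[7,8] N\(S\NP)  lex  "near"
[6,8] N  <  k=7
[0,8] S  >  k=6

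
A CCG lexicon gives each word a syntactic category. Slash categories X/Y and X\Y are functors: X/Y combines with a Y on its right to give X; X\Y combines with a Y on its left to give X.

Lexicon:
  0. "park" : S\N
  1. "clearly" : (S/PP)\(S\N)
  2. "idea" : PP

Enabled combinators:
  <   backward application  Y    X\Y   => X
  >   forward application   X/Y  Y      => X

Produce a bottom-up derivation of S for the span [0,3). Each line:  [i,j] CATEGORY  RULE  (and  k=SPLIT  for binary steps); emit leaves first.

[0,1] S\N  lex  "park"
[1,2] (S/PP)\(S\N)  lex  "clearly"
[0,2] S/PP  <  k=1
[2,3] PP  lex  "idea"
[0,3] S  >  k=2

[0,3] S   >
  [0,2] S/PP   <
    [0,1] "park" : S\N
    [1,2] "clearly" : (S/PP)\(S\N)
  [2,3] "idea" : PP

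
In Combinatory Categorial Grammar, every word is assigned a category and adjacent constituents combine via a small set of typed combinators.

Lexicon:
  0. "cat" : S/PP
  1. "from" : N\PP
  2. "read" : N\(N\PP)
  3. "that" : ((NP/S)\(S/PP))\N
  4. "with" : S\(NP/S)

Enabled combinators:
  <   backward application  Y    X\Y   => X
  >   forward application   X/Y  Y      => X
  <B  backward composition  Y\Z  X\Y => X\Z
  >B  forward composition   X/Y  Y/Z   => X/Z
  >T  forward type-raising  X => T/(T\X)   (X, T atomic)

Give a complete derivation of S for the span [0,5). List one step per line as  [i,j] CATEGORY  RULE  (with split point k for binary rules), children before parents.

[0,1] S/PP  lex  "cat"
[1,2] N\PP  lex  "from"
[2,3] N\(N\PP)  lex  "read"
[1,3] N  <  k=2
[3,4] ((NP/S)\(S/PP))\N  lex  "that"
[1,4] (NP/S)\(S/PP)  <  k=3
[0,4] NP/S  <  k=1
[4,5] S\(NP/S)  lex  "with"
[0,5] S  <  k=4

[0,5] S   <
  [0,4] NP/S   <
    [0,1] "cat" : S/PP
    [1,4] (NP/S)\(S/PP)   <
      [1,3] N   <
        [1,2] "from" : N\PP
        [2,3] "read" : N\(N\PP)
      [3,4] "that" : ((NP/S)\(S/PP))\N
  [4,5] "with" : S\(NP/S)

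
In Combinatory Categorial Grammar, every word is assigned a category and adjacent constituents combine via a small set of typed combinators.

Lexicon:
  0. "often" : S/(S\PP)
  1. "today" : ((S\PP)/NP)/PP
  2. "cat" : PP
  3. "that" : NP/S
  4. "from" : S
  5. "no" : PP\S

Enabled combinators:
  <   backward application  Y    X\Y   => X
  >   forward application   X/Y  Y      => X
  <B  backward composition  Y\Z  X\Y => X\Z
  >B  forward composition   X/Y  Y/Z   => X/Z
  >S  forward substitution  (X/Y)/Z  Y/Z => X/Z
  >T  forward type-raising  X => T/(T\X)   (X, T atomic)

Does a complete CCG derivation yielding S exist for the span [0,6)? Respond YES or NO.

S/(S\PP) ((S\PP)/NP)/PP PP NP/S S PP\S
CKY chart[0,6] = {N/(N\PP), NP/(NP\PP), PP, PP/(PP\PP), S/(S\PP)}; S ∉ chart

NO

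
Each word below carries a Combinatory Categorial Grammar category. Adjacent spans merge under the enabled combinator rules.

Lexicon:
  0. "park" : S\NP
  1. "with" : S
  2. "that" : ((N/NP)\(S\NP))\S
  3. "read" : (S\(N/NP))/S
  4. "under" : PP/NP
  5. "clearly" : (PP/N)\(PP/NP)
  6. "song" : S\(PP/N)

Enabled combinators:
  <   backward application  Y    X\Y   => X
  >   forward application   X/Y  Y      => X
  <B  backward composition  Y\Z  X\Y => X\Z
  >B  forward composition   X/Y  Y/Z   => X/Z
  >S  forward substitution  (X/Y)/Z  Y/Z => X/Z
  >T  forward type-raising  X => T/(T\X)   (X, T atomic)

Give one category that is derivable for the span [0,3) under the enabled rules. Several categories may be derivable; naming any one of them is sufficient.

N/NP

[0,7] S   <
  [0,3] N/NP   <
    [0,1] "park" : S\NP
    [1,3] (N/NP)\(S\NP)   <
      [1,2] "with" : S
      [2,3] "that" : ((N/NP)\(S\NP))\S
  [3,7] S\(N/NP)   >
    [3,4] "read" : (S\(N/NP))/S
    [4,7] S   <
      [4,6] PP/N   <
        [4,5] "under" : PP/NP
        [5,6] "clearly" : (PP/N)\(PP/NP)
      [6,7] "song" : S\(PP/N)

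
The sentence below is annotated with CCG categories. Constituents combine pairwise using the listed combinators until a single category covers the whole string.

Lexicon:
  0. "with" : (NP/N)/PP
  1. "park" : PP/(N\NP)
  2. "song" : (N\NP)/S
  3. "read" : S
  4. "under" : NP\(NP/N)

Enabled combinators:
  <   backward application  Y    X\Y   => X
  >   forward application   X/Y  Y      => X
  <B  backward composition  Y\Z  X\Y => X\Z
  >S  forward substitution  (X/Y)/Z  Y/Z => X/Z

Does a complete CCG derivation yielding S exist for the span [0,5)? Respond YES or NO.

(NP/N)/PP PP/(N\NP) (N\NP)/S S NP\(NP/N)
CKY chart[0,5] = {NP}; S ∉ chart

NO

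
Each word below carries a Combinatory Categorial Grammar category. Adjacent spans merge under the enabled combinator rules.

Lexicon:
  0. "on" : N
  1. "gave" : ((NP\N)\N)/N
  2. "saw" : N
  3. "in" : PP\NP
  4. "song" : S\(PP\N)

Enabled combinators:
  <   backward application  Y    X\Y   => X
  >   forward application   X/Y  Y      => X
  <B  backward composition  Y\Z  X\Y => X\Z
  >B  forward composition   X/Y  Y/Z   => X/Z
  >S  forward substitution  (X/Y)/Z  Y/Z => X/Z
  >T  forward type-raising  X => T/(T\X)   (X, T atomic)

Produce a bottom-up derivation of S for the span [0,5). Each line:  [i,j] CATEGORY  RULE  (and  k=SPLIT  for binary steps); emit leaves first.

[0,5] S   <
  [0,4] PP\N   <B
    [0,3] NP\N   <
      [0,1] "on" : N
      [1,3] (NP\N)\N   >
        [1,2] "gave" : ((NP\N)\N)/N
        [2,3] "saw" : N
    [3,4] "in" : PP\NP
  [4,5] "song" : S\(PP\N)

[0,1] N  lex  "on"
[1,2] ((NP\N)\N)/N  lex  "gave"
[2,3] N  lex  "saw"
[1,3] (NP\N)\N  >  k=2
[0,3] NP\N  <  k=1
[3,4] PP\NP  lex  "in"
[0,4] PP\N  <B  k=3
[4,5] S\(PP\N)  lex  "song"
[0,5] S  <  k=4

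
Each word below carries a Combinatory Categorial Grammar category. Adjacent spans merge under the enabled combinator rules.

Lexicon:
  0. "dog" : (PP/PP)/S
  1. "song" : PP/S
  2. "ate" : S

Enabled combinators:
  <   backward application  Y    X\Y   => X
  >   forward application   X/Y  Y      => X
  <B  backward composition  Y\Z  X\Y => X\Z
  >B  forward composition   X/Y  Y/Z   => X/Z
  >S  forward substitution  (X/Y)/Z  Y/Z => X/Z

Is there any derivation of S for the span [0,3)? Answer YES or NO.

NO

(PP/PP)/S PP/S S
CKY chart[0,3] = {PP}; S ∉ chart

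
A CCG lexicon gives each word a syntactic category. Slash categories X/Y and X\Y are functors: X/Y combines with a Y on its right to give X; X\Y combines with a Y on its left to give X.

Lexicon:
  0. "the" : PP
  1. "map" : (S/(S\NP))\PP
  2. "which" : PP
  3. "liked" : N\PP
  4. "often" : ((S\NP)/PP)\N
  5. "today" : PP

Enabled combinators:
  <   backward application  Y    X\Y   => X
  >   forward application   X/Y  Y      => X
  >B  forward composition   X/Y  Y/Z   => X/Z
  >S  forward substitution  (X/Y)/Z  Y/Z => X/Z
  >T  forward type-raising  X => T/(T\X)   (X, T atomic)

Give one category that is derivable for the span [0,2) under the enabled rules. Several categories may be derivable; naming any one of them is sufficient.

S/(S\NP)

[0,6] S   >
  [0,2] S/(S\NP)   <
    [0,1] "the" : PP
    [1,2] "map" : (S/(S\NP))\PP
  [2,6] S\NP   >
    [2,5] (S\NP)/PP   <
      [2,4] N   <
        [2,3] "which" : PP
        [3,4] "liked" : N\PP
      [4,5] "often" : ((S\NP)/PP)\N
    [5,6] "today" : PP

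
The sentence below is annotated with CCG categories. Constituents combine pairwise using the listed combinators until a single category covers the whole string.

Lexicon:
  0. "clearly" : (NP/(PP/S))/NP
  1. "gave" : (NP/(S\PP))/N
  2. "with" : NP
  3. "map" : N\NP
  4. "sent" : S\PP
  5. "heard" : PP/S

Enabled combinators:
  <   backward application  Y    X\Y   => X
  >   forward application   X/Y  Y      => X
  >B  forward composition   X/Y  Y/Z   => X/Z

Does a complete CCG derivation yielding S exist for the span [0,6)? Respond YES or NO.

NO

(NP/(PP/S))/NP (NP/(S\PP))/N NP N\NP S\PP PP/S
CKY chart[0,6] = {NP}; S ∉ chart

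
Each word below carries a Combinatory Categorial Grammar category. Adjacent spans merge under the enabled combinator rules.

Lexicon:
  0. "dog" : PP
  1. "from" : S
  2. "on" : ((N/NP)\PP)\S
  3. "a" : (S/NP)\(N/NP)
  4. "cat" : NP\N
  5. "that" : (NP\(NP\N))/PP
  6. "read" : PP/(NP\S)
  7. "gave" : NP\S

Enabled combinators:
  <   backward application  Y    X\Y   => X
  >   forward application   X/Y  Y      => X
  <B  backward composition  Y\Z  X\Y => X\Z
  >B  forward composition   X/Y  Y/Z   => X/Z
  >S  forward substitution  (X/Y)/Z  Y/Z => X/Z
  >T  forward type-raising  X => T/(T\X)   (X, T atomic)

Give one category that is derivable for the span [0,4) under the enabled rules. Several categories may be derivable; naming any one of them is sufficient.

S/NP

[0,8] S   >
  [0,4] S/NP   <
    [0,3] N/NP   <
      [0,1] "dog" : PP
      [1,3] (N/NP)\PP   <
        [1,2] "from" : S
        [2,3] "on" : ((N/NP)\PP)\S
    [3,4] "a" : (S/NP)\(N/NP)
  [4,8] NP   <
    [4,5] "cat" : NP\N
    [5,8] NP\(NP\N)   >
      [5,6] "that" : (NP\(NP\N))/PP
      [6,8] PP   >
        [6,7] "read" : PP/(NP\S)
        [7,8] "gave" : NP\S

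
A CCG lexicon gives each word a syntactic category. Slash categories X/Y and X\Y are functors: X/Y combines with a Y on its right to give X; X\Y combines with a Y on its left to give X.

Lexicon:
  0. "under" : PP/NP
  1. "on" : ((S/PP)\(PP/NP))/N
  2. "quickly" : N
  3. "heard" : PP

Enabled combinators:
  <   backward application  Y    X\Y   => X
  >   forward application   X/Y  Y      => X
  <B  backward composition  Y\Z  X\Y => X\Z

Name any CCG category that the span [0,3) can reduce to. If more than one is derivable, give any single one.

S/PP

[0,4] S   >
  [0,3] S/PP   <
    [0,1] "under" : PP/NP
    [1,3] (S/PP)\(PP/NP)   >
      [1,2] "on" : ((S/PP)\(PP/NP))/N
      [2,3] "quickly" : N
  [3,4] "heard" : PP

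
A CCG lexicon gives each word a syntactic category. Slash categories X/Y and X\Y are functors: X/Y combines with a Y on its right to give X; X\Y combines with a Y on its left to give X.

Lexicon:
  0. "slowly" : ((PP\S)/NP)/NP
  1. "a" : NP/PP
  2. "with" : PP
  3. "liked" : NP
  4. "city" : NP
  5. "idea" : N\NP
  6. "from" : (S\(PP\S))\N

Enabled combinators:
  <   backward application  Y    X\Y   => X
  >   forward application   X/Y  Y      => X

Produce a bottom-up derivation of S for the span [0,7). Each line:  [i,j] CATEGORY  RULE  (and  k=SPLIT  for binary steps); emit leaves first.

[0,7] S   <
  [0,4] PP\S   >
    [0,3] (PP\S)/NP   >
      [0,1] "slowly" : ((PP\S)/NP)/NP
      [1,3] NP   >
        [1,2] "a" : NP/PP
        [2,3] "with" : PP
    [3,4] "liked" : NP
  [4,7] S\(PP\S)   <
    [4,6] N   <
      [4,5] "city" : NP
      [5,6] "idea" : N\NP
    [6,7] "from" : (S\(PP\S))\N

[0,1] ((PP\S)/NP)/NP  lex  "slowly"
[1,2] NP/PP  lex  "a"
[2,3] PP  lex  "with"
[1,3] NP  >  k=2
[0,3] (PP\S)/NP  >  k=1
[3,4] NP  lex  "liked"
[0,4] PP\S  >  k=3
[4,5] NP  lex  "city"
[5,6] N\NP  lex  "idea"
[4,6] N  <  k=5
[6,7] (S\(PP\S))\N  lex  "from"
[4,7] S\(PP\S)  <  k=6
[0,7] S  <  k=4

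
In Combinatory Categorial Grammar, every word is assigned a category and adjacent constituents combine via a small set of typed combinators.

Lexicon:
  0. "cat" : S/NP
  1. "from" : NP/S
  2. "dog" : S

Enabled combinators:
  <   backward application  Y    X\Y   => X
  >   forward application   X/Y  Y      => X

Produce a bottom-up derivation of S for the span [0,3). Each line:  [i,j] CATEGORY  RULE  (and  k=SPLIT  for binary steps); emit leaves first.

[0,1] S/NP  lex  "cat"
[1,2] NP/S  lex  "from"
[2,3] S  lex  "dog"
[1,3] NP  >  k=2
[0,3] S  >  k=1

[0,3] S   >
  [0,1] "cat" : S/NP
  [1,3] NP   >
    [1,2] "from" : NP/S
    [2,3] "dog" : S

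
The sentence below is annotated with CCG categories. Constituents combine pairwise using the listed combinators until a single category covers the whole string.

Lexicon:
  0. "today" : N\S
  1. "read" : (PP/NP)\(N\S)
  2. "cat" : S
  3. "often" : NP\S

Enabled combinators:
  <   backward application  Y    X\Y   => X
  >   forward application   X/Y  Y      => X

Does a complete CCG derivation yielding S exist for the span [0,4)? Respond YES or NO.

NO

N\S (PP/NP)\(N\S) S NP\S
CKY chart[0,4] = {PP}; S ∉ chart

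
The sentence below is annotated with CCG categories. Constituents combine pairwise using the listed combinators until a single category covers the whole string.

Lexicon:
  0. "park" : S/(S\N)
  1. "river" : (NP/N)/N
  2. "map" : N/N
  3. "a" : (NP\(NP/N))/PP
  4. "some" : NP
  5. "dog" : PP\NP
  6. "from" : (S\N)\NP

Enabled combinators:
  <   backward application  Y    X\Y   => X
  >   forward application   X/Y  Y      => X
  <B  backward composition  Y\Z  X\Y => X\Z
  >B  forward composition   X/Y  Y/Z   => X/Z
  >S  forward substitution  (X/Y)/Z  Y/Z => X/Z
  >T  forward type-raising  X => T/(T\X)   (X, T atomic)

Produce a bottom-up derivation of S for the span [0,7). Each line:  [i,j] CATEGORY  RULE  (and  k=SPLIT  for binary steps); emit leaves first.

[0,1] S/(S\N)  lex  "park"
[1,2] (NP/N)/N  lex  "river"
[2,3] N/N  lex  "map"
[1,3] NP/N  >S  k=2
[3,4] (NP\(NP/N))/PP  lex  "a"
[4,5] NP  lex  "some"
[4,5] PP/(PP\NP)  >T
[5,6] PP\NP  lex  "dog"
[4,6] PP  >  k=5
[3,6] NP\(NP/N)  >  k=4
[1,6] NP  <  k=3
[6,7] (S\N)\NP  lex  "from"
[1,7] S\N  <  k=6
[0,7] S  >  k=1

[0,7] S   >
  [0,1] "park" : S/(S\N)
  [1,7] S\N   <
    [1,6] NP   <
      [1,3] NP/N   >S
        [1,2] "river" : (NP/N)/N
        [2,3] "map" : N/N
      [3,6] NP\(NP/N)   >
        [3,4] "a" : (NP\(NP/N))/PP
        [4,6] PP   >
          [4,5] PP/(PP\NP)   >T
            [4,5] "some" : NP
          [5,6] "dog" : PP\NP
    [6,7] "from" : (S\N)\NP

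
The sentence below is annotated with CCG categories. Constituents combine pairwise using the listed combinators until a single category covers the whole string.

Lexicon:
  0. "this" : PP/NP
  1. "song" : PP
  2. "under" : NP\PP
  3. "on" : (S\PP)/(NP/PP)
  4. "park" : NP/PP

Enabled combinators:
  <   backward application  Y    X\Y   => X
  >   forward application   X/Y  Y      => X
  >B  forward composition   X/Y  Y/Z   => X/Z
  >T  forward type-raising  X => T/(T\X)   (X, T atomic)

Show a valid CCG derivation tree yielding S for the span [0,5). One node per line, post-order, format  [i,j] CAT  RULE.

[0,5] S   <
  [0,3] PP   >
    [0,1] "this" : PP/NP
    [1,3] NP   >
      [1,2] NP/(NP\PP)   >T
        [1,2] "song" : PP
      [2,3] "under" : NP\PP
  [3,5] S\PP   >
    [3,4] "on" : (S\PP)/(NP/PP)
    [4,5] "park" : NP/PP

[0,1] PP/NP  lex  "this"
[1,2] PP  lex  "song"
[1,2] NP/(NP\PP)  >T
[2,3] NP\PP  lex  "under"
[1,3] NP  >  k=2
[0,3] PP  >  k=1
[3,4] (S\PP)/(NP/PP)  lex  "on"
[4,5] NP/PP  lex  "park"
[3,5] S\PP  >  k=4
[0,5] S  <  k=3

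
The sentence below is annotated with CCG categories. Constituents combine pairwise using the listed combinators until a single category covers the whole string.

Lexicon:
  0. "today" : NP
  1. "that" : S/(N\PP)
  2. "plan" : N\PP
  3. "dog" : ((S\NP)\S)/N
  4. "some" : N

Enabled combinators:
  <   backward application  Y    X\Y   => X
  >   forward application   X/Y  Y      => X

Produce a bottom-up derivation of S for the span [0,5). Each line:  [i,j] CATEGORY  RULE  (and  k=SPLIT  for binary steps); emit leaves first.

[0,1] NP  lex  "today"
[1,2] S/(N\PP)  lex  "that"
[2,3] N\PP  lex  "plan"
[1,3] S  >  k=2
[3,4] ((S\NP)\S)/N  lex  "dog"
[4,5] N  lex  "some"
[3,5] (S\NP)\S  >  k=4
[1,5] S\NP  <  k=3
[0,5] S  <  k=1

[0,5] S   <
  [0,1] "today" : NP
  [1,5] S\NP   <
    [1,3] S   >
      [1,2] "that" : S/(N\PP)
      [2,3] "plan" : N\PP
    [3,5] (S\NP)\S   >
      [3,4] "dog" : ((S\NP)\S)/N
      [4,5] "some" : N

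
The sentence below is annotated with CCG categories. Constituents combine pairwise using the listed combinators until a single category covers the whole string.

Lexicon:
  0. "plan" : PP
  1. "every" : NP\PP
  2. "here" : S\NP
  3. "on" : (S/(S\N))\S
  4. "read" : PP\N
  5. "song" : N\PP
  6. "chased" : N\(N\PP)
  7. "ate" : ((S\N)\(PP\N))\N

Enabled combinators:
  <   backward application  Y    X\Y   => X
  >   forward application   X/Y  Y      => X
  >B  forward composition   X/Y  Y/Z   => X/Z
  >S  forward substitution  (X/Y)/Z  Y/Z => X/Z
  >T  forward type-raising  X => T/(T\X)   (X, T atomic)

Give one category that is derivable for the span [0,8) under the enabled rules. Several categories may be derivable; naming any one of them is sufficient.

S

[0,8] S   >
  [0,4] S/(S\N)   <
    [0,3] S   <
      [0,2] NP   <
        [0,1] "plan" : PP
        [1,2] "every" : NP\PP
      [2,3] "here" : S\NP
    [3,4] "on" : (S/(S\N))\S
  [4,8] S\N   <
    [4,5] "read" : PP\N
    [5,8] (S\N)\(PP\N)   <
      [5,7] N   <
        [5,6] "song" : N\PP
        [6,7] "chased" : N\(N\PP)
      [7,8] "ate" : ((S\N)\(PP\N))\N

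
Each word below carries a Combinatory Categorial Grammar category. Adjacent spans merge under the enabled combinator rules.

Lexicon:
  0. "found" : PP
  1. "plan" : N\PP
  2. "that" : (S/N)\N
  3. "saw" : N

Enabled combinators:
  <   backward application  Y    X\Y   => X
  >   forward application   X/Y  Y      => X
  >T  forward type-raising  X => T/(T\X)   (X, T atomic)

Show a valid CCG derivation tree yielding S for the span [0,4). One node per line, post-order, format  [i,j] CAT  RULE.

[0,4] S   >
  [0,3] S/N   <
    [0,2] N   >
      [0,1] N/(N\PP)   >T
        [0,1] "found" : PP
      [1,2] "plan" : N\PP
    [2,3] "that" : (S/N)\N
  [3,4] "saw" : N

[0,1] PP  lex  "found"
[0,1] N/(N\PP)  >T
[1,2] N\PP  lex  "plan"
[0,2] N  >  k=1
[2,3] (S/N)\N  lex  "that"
[0,3] S/N  <  k=2
[3,4] N  lex  "saw"
[0,4] S  >  k=3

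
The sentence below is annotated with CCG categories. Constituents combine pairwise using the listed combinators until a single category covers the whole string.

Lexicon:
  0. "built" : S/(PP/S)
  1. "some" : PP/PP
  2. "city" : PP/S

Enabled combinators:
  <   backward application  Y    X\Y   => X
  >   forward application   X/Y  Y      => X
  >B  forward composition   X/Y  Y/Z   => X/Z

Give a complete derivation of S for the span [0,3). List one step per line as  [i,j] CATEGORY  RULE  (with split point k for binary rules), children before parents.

[0,1] S/(PP/S)  lex  "built"
[1,2] PP/PP  lex  "some"
[2,3] PP/S  lex  "city"
[1,3] PP/S  >B  k=2
[0,3] S  >  k=1

[0,3] S   >
  [0,1] "built" : S/(PP/S)
  [1,3] PP/S   >B
    [1,2] "some" : PP/PP
    [2,3] "city" : PP/S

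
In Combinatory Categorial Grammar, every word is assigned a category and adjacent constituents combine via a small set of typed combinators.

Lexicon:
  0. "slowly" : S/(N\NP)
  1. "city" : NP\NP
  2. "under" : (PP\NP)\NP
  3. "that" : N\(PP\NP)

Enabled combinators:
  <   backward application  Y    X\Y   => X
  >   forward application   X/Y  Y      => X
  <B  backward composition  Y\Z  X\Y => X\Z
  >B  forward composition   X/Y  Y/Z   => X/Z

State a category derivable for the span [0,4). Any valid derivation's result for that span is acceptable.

[0,4] S   >
  [0,1] "slowly" : S/(N\NP)
  [1,4] N\NP   <B
    [1,2] "city" : NP\NP
    [2,4] N\NP   <B
      [2,3] "under" : (PP\NP)\NP
      [3,4] "that" : N\(PP\NP)

S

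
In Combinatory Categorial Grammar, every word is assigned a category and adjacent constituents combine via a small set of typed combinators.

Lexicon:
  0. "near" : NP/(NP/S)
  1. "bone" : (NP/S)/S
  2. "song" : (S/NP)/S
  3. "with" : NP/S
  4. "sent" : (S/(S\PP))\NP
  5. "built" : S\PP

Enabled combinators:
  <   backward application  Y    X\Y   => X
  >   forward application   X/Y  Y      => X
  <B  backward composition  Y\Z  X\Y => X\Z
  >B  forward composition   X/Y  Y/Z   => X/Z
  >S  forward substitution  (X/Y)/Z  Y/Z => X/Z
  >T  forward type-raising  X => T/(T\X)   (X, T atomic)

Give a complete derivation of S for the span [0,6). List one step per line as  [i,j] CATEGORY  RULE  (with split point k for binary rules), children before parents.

[0,1] NP/(NP/S)  lex  "near"
[1,2] (NP/S)/S  lex  "bone"
[2,3] (S/NP)/S  lex  "song"
[3,4] NP/S  lex  "with"
[2,4] S/S  >S  k=3
[1,4] NP/S  >S  k=2
[0,4] NP  >  k=1
[4,5] (S/(S\PP))\NP  lex  "sent"
[0,5] S/(S\PP)  <  k=4
[5,6] S\PP  lex  "built"
[0,6] S  >  k=5

[0,6] S   >
  [0,5] S/(S\PP)   <
    [0,4] NP   >
      [0,1] "near" : NP/(NP/S)
      [1,4] NP/S   >S
        [1,2] "bone" : (NP/S)/S
        [2,4] S/S   >S
          [2,3] "song" : (S/NP)/S
          [3,4] "with" : NP/S
    [4,5] "sent" : (S/(S\PP))\NP
  [5,6] "built" : S\PP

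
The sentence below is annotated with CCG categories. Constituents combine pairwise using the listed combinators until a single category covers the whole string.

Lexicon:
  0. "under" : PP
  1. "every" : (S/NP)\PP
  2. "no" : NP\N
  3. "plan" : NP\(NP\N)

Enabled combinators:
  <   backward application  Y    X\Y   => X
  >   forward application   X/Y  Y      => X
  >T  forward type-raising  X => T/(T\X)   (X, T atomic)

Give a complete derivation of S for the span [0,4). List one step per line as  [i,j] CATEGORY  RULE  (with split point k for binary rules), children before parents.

[0,1] PP  lex  "under"
[1,2] (S/NP)\PP  lex  "every"
[0,2] S/NP  <  k=1
[2,3] NP\N  lex  "no"
[3,4] NP\(NP\N)  lex  "plan"
[2,4] NP  <  k=3
[0,4] S  >  k=2

[0,4] S   >
  [0,2] S/NP   <
    [0,1] "under" : PP
    [1,2] "every" : (S/NP)\PP
  [2,4] NP   <
    [2,3] "no" : NP\N
    [3,4] "plan" : NP\(NP\N)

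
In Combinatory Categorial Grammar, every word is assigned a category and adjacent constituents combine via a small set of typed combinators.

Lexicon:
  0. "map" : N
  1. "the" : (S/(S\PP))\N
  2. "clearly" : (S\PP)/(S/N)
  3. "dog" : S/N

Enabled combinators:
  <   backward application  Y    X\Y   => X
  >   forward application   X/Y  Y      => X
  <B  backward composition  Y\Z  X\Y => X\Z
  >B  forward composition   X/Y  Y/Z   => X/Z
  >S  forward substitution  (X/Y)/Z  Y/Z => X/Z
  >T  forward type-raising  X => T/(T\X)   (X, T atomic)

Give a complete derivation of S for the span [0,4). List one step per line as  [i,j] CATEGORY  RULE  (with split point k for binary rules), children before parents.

[0,1] N  lex  "map"
[1,2] (S/(S\PP))\N  lex  "the"
[0,2] S/(S\PP)  <  k=1
[2,3] (S\PP)/(S/N)  lex  "clearly"
[3,4] S/N  lex  "dog"
[2,4] S\PP  >  k=3
[0,4] S  >  k=2

[0,4] S   >
  [0,2] S/(S\PP)   <
    [0,1] "map" : N
    [1,2] "the" : (S/(S\PP))\N
  [2,4] S\PP   >
    [2,3] "clearly" : (S\PP)/(S/N)
    [3,4] "dog" : S/N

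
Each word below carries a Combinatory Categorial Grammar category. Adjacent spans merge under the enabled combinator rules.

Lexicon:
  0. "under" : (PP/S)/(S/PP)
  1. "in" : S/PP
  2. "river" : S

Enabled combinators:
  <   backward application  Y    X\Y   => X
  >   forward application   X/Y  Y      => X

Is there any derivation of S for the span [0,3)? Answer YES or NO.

NO

(PP/S)/(S/PP) S/PP S
CKY chart[0,3] = {PP}; S ∉ chart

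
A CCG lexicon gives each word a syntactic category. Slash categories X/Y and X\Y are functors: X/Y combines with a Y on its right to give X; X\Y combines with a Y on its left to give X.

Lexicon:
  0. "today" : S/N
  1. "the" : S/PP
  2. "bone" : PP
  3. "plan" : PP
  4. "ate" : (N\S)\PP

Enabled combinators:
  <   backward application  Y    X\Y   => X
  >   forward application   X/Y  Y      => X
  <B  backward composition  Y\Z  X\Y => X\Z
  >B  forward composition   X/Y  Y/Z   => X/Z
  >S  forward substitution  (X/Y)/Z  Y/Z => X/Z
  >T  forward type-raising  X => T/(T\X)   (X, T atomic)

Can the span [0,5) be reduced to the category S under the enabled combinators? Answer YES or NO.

[0,5] S   >
  [0,1] "today" : S/N
  [1,5] N   <
    [1,3] S   >
      [1,2] "the" : S/PP
      [2,3] "bone" : PP
    [3,5] N\S   <
      [3,4] "plan" : PP
      [4,5] "ate" : (N\S)\PP

YES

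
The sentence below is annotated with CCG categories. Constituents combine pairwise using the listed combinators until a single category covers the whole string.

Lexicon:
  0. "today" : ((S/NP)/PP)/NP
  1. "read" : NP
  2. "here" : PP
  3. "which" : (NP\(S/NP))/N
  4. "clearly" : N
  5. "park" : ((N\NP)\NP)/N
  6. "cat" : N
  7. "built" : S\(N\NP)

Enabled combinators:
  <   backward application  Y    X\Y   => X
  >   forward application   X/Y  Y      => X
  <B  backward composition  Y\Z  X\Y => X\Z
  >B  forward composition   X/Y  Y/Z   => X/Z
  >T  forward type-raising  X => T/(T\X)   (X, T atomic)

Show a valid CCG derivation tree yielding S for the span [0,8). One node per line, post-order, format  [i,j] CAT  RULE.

[0,8] S   <
  [0,5] NP   <
    [0,3] S/NP   >
      [0,2] (S/NP)/PP   >
        [0,1] "today" : ((S/NP)/PP)/NP
        [1,2] "read" : NP
      [2,3] "here" : PP
    [3,5] NP\(S/NP)   >
      [3,4] "which" : (NP\(S/NP))/N
      [4,5] "clearly" : N
  [5,8] S\NP   <B
    [5,7] (N\NP)\NP   >
      [5,6] "park" : ((N\NP)\NP)/N
      [6,7] "cat" : N
    [7,8] "built" : S\(N\NP)

[0,1] ((S/NP)/PP)/NP  lex  "today"
[1,2] NP  lex  "read"
[0,2] (S/NP)/PP  >  k=1
[2,3] PP  lex  "here"
[0,3] S/NP  >  k=2
[3,4] (NP\(S/NP))/N  lex  "which"
[4,5] N  lex  "clearly"
[3,5] NP\(S/NP)  >  k=4
[0,5] NP  <  k=3
[5,6] ((N\NP)\NP)/N  lex  "park"
[6,7] N  lex  "cat"
[5,7] (N\NP)\NP  >  k=6
[7,8] S\(N\NP)  lex  "built"
[5,8] S\NP  <B  k=7
[0,8] S  <  k=5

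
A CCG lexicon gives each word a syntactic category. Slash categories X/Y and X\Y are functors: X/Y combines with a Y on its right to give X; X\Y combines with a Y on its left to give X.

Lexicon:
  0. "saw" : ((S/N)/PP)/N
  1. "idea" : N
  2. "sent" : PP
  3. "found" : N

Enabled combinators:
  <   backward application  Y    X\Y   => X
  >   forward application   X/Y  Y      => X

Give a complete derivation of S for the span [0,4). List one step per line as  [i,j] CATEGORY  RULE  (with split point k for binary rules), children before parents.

[0,1] ((S/N)/PP)/N  lex  "saw"
[1,2] N  lex  "idea"
[0,2] (S/N)/PP  >  k=1
[2,3] PP  lex  "sent"
[0,3] S/N  >  k=2
[3,4] N  lex  "found"
[0,4] S  >  k=3

[0,4] S   >
  [0,3] S/N   >
    [0,2] (S/N)/PP   >
      [0,1] "saw" : ((S/N)/PP)/N
      [1,2] "idea" : N
    [2,3] "sent" : PP
  [3,4] "found" : N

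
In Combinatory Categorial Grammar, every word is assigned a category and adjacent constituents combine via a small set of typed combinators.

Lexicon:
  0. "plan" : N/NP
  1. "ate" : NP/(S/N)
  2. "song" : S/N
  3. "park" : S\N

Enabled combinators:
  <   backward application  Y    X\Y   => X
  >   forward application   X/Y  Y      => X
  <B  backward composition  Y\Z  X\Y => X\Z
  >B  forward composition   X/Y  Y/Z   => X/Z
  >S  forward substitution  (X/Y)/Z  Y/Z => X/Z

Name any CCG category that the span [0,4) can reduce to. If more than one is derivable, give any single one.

[0,4] S   <
  [0,3] N   >
    [0,1] "plan" : N/NP
    [1,3] NP   >
      [1,2] "ate" : NP/(S/N)
      [2,3] "song" : S/N
  [3,4] "park" : S\N

S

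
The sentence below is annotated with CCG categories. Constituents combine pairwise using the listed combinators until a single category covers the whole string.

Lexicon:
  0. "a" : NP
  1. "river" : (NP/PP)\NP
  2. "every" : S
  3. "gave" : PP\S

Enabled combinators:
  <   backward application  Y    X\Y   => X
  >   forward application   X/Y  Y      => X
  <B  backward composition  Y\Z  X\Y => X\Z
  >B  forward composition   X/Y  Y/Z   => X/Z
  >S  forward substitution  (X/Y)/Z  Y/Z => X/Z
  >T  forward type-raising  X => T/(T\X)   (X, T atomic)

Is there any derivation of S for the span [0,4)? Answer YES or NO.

NP (NP/PP)\NP S PP\S
CKY chart[0,4] = {N/(N\NP), NP, NP/(NP\NP), NP/(PP\PP), PP/(PP\NP), S/(S\NP)}; S ∉ chart

NO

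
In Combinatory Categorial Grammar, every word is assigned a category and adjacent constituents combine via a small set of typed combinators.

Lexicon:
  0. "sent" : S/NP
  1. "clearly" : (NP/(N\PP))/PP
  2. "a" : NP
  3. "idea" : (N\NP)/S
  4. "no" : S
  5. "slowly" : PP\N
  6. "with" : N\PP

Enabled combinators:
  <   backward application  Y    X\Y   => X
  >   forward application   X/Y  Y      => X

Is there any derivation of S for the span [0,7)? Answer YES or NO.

YES

[0,7] S   >
  [0,1] "sent" : S/NP
  [1,7] NP   >
    [1,6] NP/(N\PP)   >
      [1,2] "clearly" : (NP/(N\PP))/PP
      [2,6] PP   <
        [2,5] N   <
          [2,3] "a" : NP
          [3,5] N\NP   >
            [3,4] "idea" : (N\NP)/S
            [4,5] "no" : S
        [5,6] "slowly" : PP\N
    [6,7] "with" : N\PP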